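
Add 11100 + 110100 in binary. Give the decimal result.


11100 + 110100 = 1010000 = 80

80


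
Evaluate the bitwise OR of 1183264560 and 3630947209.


0b1000110100001110010111100110000 | 0b11011000011010111101101110001001 = 0b11011110111011111111111110111001 = 3740270521

3740270521


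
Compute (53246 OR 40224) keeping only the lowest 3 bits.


Step 1: 53246 | 40224 = 57342
Step 2: 57342 & 7 = 6

6


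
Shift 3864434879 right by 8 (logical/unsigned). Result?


0b11100110010101101001100010111111 >> 8 = 0b111001100101011010011000 = 15095448

15095448


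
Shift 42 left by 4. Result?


0b101010 << 4 = 0b1010100000 = 672

672


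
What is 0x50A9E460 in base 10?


50A9E460 hex = 1353311328 decimal

1353311328


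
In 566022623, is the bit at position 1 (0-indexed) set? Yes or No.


0b100001101111001101000111011111, bit 1 = 1. Yes

Yes


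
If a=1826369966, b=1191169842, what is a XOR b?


1826369966 ^ 1191169842 = 707002012

707002012


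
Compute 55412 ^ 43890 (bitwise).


0b1101100001110100 ^ 0b1010101101110010 = 0b111001100000110 = 29446

29446


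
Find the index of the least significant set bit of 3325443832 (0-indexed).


0b11000110001101100011111011111000. Lowest set bit at position 3

3


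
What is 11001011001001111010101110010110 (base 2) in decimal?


11001011001001111010101110010110 in decimal = 3408374678

3408374678


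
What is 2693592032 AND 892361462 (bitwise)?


0b10100000100011001111001111100000 & 0b110101001100000101101011110110 = 0b100000000000000101001011100000 = 536892128

536892128


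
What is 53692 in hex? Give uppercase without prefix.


53692 = D1BC hex

D1BC


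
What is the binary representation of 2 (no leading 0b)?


2 = 10 in binary

10


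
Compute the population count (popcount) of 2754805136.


0b10100100001100101111110110010000 has 15 set bits

15


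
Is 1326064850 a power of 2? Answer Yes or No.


0b1001111000010100010010011010010. Multiple bits set => No

No


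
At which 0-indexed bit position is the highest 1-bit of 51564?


0b1100100101101100. Highest set bit at position 15

15


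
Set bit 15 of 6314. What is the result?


6314 | (1 << 15) = 6314 | 32768 = 39082

39082


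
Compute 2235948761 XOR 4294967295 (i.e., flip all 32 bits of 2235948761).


2235948761 ^ 4294967295 = 2059018534

2059018534


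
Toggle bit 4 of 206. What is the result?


206 ^ (1 << 4) = 206 ^ 16 = 222

222


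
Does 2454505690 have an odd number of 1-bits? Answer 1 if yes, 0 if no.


0b10010010010011001100100011011010 has 14 ones => parity 0

0


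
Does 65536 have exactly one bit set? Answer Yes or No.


0b10000000000000000. Only one bit set => Yes

Yes


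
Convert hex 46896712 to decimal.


46896712 hex = 1183409938 decimal

1183409938


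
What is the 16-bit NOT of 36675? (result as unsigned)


~0b1000111101000011 = 0b111000010111100 = 28860 (16-bit unsigned)

28860


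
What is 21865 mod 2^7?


21865 & 127 = 105

105


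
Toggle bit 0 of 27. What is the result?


27 ^ (1 << 0) = 27 ^ 1 = 26

26


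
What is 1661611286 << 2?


0b1100011000010100010110100010110 << 2 = 0b110001100001010001011010001011000 = 6646445144

6646445144


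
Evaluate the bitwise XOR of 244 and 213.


0b11110100 ^ 0b11010101 = 0b100001 = 33

33


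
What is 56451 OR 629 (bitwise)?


0b1101110010000011 | 0b1001110101 = 0b1101111011110111 = 57079

57079


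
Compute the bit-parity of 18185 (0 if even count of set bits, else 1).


0b100011100001001 has 6 ones => parity 0

0


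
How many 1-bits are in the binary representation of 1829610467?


0b1101101000011011010001111100011 has 17 set bits

17


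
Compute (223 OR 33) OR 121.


Step 1: 223 | 33 = 255
Step 2: 255 | 121 = 255

255


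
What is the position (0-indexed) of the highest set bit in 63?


0b111111. Highest set bit at position 5

5


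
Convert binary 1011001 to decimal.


1011001 in decimal = 89

89


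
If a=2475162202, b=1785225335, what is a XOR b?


2475162202 ^ 1785225335 = 4193229357

4193229357


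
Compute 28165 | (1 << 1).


28165 | (1 << 1) = 28165 | 2 = 28167

28167


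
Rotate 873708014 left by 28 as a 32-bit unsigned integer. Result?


Rotate 0b110100000100111011100111101110 left by 28 (32-bit) = 0b11100011010000010011101110011110 = 3812703134

3812703134


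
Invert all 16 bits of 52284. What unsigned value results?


52284 ^ 65535 = 13251

13251


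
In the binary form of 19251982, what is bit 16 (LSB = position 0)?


0b1001001011100001100001110, position 16 = 1

1


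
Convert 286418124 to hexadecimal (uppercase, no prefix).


286418124 = 111264CC hex

111264CC


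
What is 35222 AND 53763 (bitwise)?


0b1000100110010110 & 0b1101001000000011 = 0b1000000000000010 = 32770

32770


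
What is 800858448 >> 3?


0b101111101111000010000101010000 >> 3 = 0b101111101111000010000101010 = 100107306

100107306


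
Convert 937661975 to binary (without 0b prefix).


937661975 = 110111111000111001011000010111 in binary

110111111000111001011000010111


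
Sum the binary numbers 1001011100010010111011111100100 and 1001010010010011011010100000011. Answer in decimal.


1001011100010010111011111100100 + 1001010010010011011010100000011 = 10010101110100110010110011100111 = 2513644775

2513644775


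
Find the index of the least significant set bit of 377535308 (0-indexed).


0b10110100000001011101101001100. Lowest set bit at position 2

2


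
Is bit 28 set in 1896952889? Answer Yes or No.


0b1110001000100010011010000111001, bit 28 = 1. Yes

Yes


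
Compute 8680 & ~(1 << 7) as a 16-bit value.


8680 & ~(1 << 7) = 8552

8552


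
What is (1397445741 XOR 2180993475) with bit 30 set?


Step 1: 1397445741 ^ 2180993475 = 3535013294
Step 2: 3535013294 | (1 << 30) = 3535013294 | 1073741824 = 3535013294

3535013294


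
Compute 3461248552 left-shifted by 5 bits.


0b11001110010011100111011000101000 << 5 = 0b1100111001001110011101100010100000000 = 110759953664

110759953664


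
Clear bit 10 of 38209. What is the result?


38209 & ~(1 << 10) = 37185

37185


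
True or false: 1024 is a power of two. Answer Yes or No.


0b10000000000. Only one bit set => Yes

Yes


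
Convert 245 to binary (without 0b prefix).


245 = 11110101 in binary

11110101


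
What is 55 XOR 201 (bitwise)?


0b110111 ^ 0b11001001 = 0b11111110 = 254

254


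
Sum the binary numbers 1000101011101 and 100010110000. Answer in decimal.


1000101011101 + 100010110000 = 1101000001101 = 6669

6669


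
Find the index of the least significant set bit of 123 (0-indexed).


0b1111011. Lowest set bit at position 0

0


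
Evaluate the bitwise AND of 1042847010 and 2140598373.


0b111110001010001001010100100010 & 0b1111111100101101111000001100101 = 0b111110000000001001000000100000 = 1040224288

1040224288


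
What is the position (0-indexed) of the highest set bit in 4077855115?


0b11110011000011110010000110001011. Highest set bit at position 31

31


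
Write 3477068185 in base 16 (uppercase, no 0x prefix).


3477068185 = CF3FD999 hex

CF3FD999


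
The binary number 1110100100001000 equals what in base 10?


1110100100001000 in decimal = 59656

59656


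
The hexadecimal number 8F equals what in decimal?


8F hex = 143 decimal

143


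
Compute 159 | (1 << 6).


159 | (1 << 6) = 159 | 64 = 223

223


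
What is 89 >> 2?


0b1011001 >> 2 = 0b10110 = 22

22


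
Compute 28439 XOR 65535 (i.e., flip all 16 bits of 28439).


28439 ^ 65535 = 37096

37096


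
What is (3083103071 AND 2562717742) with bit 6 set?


Step 1: 3083103071 & 2562717742 = 2424596494
Step 2: 2424596494 | (1 << 6) = 2424596494 | 64 = 2424596558

2424596558


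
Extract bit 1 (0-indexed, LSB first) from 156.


0b10011100, position 1 = 0

0


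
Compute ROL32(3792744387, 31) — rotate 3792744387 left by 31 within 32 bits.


Rotate 0b11100010000100001010111111000011 left by 31 (32-bit) = 0b11110001000010000101011111100001 = 4043855841

4043855841


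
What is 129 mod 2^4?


129 & 15 = 1

1


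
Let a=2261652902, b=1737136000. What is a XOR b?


2261652902 ^ 1737136000 = 3779363366

3779363366


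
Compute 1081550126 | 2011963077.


0b1000000011101110010010100101110 | 0b1110111111011000001111011000101 = 0b1110111111111110011111111101111 = 2013216751

2013216751


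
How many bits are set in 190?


0b10111110 has 6 set bits

6


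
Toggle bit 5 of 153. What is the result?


153 ^ (1 << 5) = 153 ^ 32 = 185

185


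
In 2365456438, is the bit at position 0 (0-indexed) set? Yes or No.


0b10001100111111100000000000110110, bit 0 = 0. No

No


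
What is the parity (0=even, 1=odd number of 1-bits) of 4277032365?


0b11111110111011100101010110101101 has 22 ones => parity 0

0


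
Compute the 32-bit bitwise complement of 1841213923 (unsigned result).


~0b1101101101111101011000111100011 = 0b10010010010000010100111000011100 = 2453753372 (32-bit unsigned)

2453753372


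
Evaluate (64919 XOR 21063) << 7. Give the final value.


Step 1: 64919 ^ 21063 = 45008
Step 2: 45008 << 7 = 5761024

5761024


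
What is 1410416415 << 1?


0b1010100000100010011111100011111 << 1 = 0b10101000001000100111111000111110 = 2820832830

2820832830


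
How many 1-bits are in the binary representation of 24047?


0b101110111101111 has 12 set bits

12


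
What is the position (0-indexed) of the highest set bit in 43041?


0b1010100000100001. Highest set bit at position 15

15


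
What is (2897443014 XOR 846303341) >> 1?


Step 1: 2897443014 ^ 846303341 = 2663573675
Step 2: 2663573675 >> 1 = 1331786837

1331786837


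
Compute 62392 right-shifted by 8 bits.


0b1111001110111000 >> 8 = 0b11110011 = 243

243


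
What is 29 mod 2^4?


29 & 15 = 13

13


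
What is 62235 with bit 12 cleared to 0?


62235 & ~(1 << 12) = 58139

58139


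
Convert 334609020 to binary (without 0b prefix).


334609020 = 10011111100011011101001111100 in binary

10011111100011011101001111100


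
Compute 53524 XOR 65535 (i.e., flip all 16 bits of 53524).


53524 ^ 65535 = 12011

12011


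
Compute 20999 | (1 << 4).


20999 | (1 << 4) = 20999 | 16 = 21015

21015


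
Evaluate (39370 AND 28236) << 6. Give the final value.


Step 1: 39370 & 28236 = 2120
Step 2: 2120 << 6 = 135680

135680


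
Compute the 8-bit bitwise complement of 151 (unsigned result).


~0b10010111 = 0b1101000 = 104 (8-bit unsigned)

104


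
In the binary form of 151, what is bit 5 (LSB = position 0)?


0b10010111, position 5 = 0

0


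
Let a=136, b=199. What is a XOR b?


136 ^ 199 = 79

79


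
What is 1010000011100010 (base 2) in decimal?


1010000011100010 in decimal = 41186

41186


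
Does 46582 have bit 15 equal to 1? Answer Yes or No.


0b1011010111110110, bit 15 = 1. Yes

Yes


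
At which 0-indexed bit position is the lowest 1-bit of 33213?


0b1000000110111101. Lowest set bit at position 0

0


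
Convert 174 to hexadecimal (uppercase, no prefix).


174 = AE hex

AE


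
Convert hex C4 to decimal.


C4 hex = 196 decimal

196


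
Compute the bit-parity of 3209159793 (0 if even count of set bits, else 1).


0b10111111010001111110010001110001 has 19 ones => parity 1

1


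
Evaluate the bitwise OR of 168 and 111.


0b10101000 | 0b1101111 = 0b11101111 = 239

239


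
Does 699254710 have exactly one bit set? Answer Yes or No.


0b101001101011011100011110110110. Multiple bits set => No

No


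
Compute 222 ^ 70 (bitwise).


0b11011110 ^ 0b1000110 = 0b10011000 = 152

152


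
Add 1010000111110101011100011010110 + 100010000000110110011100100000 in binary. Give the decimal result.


1010000111110101011100011010110 + 100010000000110110011100100000 = 1110010111111100001111111110110 = 1929256950

1929256950


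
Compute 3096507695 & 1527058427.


0b10111000100100001111010100101111 & 0b1011011000001010000111111111011 = 0b11000000000000000010100101011 = 402654507

402654507


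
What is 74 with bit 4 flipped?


74 ^ (1 << 4) = 74 ^ 16 = 90

90


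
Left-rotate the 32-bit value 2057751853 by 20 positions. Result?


Rotate 0b1111010101001101100110100101101 left by 20 (32-bit) = 0b11010010110101111010101001101100 = 3537349228

3537349228


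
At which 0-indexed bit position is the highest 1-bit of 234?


0b11101010. Highest set bit at position 7

7


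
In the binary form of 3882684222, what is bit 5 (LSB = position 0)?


0b11100111011011010000111100111110, position 5 = 1

1


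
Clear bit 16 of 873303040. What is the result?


873303040 & ~(1 << 16) = 873237504

873237504


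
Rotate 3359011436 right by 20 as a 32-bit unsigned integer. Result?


Rotate 0b11001000001101100111001001101100 right by 20 (32-bit) = 0b1100111001001101100110010000011 = 1730595971

1730595971


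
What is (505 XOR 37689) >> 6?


Step 1: 505 ^ 37689 = 37568
Step 2: 37568 >> 6 = 587

587


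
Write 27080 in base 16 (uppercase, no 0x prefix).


27080 = 69C8 hex

69C8


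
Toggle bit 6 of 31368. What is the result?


31368 ^ (1 << 6) = 31368 ^ 64 = 31432

31432


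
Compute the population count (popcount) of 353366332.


0b10101000011111111000100111100 has 16 set bits

16


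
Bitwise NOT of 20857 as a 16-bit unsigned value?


~0b101000101111001 = 0b1010111010000110 = 44678 (16-bit unsigned)

44678


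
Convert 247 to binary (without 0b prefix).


247 = 11110111 in binary

11110111


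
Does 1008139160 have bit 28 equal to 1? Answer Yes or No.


0b111100000101101111101110011000, bit 28 = 1. Yes

Yes


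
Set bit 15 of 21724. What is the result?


21724 | (1 << 15) = 21724 | 32768 = 54492

54492


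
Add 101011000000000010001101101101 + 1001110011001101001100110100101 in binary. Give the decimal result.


101011000000000010001101101101 + 1001110011001101001100110100101 = 1111001011001101011110100010010 = 2036776210

2036776210


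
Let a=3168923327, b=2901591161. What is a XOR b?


3168923327 ^ 2901591161 = 269691590

269691590


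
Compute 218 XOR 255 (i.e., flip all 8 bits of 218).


218 ^ 255 = 37

37


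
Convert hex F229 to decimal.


F229 hex = 61993 decimal

61993


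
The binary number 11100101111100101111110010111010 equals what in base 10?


11100101111100101111110010111010 in decimal = 3857906874

3857906874


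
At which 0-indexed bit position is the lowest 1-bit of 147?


0b10010011. Lowest set bit at position 0

0


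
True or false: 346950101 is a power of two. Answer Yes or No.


0b10100101011100000100111010101. Multiple bits set => No

No


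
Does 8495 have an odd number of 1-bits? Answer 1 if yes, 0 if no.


0b10000100101111 has 7 ones => parity 1

1


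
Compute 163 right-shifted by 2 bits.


0b10100011 >> 2 = 0b101000 = 40

40


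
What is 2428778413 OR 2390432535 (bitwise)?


0b10010000110001000011011110101101 | 0b10001110011110110001101100010111 = 0b10011110111111110011111110111111 = 2667528127

2667528127


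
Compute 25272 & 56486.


0b110001010111000 & 0b1101110010100110 = 0b100000010100000 = 16544

16544


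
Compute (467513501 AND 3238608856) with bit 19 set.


Step 1: 467513501 & 3238608856 = 17379480
Step 2: 17379480 | (1 << 19) = 17379480 | 524288 = 17379480

17379480


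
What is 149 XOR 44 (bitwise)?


0b10010101 ^ 0b101100 = 0b10111001 = 185

185


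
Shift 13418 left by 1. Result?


0b11010001101010 << 1 = 0b110100011010100 = 26836

26836


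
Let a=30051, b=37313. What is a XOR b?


30051 ^ 37313 = 58530

58530


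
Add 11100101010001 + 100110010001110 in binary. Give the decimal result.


11100101010001 + 100110010001110 = 1000010111011111 = 34271

34271


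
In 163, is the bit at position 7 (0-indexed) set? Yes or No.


0b10100011, bit 7 = 1. Yes

Yes


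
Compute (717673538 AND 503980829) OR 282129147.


Step 1: 717673538 & 503980829 = 167903232
Step 2: 167903232 | 282129147 = 450032379

450032379


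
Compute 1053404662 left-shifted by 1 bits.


0b111110110010011010110111110110 << 1 = 0b1111101100100110101101111101100 = 2106809324

2106809324


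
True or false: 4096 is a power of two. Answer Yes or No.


0b1000000000000. Only one bit set => Yes

Yes


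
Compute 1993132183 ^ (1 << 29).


1993132183 ^ (1 << 29) = 1993132183 ^ 536870912 = 1456261271

1456261271


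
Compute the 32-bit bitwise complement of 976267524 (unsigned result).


~0b111010001100001010100100000100 = 0b11000101110011110101011011111011 = 3318699771 (32-bit unsigned)

3318699771


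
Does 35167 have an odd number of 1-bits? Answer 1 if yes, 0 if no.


0b1000100101011111 has 9 ones => parity 1

1


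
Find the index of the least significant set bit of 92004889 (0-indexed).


0b101011110111110001000011001. Lowest set bit at position 0

0


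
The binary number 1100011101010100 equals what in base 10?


1100011101010100 in decimal = 51028

51028


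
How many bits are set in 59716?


0b1110100101000100 has 7 set bits

7


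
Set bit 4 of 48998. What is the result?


48998 | (1 << 4) = 48998 | 16 = 49014

49014


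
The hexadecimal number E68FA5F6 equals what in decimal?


E68FA5F6 hex = 3868173814 decimal

3868173814


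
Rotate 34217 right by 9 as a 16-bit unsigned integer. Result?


Rotate 0b1000010110101001 right by 9 (16-bit) = 0b1101010011000010 = 54466

54466


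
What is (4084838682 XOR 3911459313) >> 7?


Step 1: 4084838682 ^ 3911459313 = 442339563
Step 2: 442339563 >> 7 = 3455777

3455777


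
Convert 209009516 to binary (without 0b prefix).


209009516 = 1100011101010011101101101100 in binary

1100011101010011101101101100


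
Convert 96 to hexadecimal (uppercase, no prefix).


96 = 60 hex

60


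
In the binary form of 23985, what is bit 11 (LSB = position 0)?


0b101110110110001, position 11 = 1

1


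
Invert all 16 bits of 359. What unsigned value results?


359 ^ 65535 = 65176

65176


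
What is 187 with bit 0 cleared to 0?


187 & ~(1 << 0) = 186

186


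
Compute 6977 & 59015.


0b1101101000001 & 0b1110011010000111 = 0b1000000001 = 513

513


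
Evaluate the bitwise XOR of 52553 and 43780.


0b1100110101001001 ^ 0b1010101100000100 = 0b110011001001101 = 26189

26189


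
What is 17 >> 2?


0b10001 >> 2 = 0b100 = 4

4


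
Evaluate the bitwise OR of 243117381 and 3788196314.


0b1110011111011010110101000101 | 0b11100001110010110100100111011010 = 0b11101111111111111110110111011111 = 4026527199

4026527199


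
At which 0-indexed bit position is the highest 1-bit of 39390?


0b1001100111011110. Highest set bit at position 15

15


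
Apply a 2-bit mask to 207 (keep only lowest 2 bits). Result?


207 & 3 = 3

3


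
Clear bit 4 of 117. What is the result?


117 & ~(1 << 4) = 101

101


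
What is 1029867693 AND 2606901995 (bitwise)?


0b111101011000101000100010101101 & 0b10011011011000100010101011101011 = 0b11001011000100000100010101001 = 425855145

425855145


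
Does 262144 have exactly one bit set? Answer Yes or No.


0b1000000000000000000. Only one bit set => Yes

Yes


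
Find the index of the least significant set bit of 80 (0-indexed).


0b1010000. Lowest set bit at position 4

4


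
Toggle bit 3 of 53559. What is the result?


53559 ^ (1 << 3) = 53559 ^ 8 = 53567

53567


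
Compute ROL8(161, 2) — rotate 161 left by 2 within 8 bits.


Rotate 0b10100001 left by 2 (8-bit) = 0b10000110 = 134

134


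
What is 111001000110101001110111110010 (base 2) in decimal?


111001000110101001110111110010 in decimal = 958045682

958045682


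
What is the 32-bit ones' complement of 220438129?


220438129 ^ 4294967295 = 4074529166

4074529166


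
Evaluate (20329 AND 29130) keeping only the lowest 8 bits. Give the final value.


Step 1: 20329 & 29130 = 16712
Step 2: 16712 & 255 = 72

72


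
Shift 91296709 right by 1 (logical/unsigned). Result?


0b101011100010001001111000101 >> 1 = 0b10101110001000100111100010 = 45648354

45648354


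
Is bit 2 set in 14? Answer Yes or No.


0b1110, bit 2 = 1. Yes

Yes


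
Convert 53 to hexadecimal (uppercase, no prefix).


53 = 35 hex

35


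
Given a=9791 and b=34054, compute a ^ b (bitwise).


9791 ^ 34054 = 41785

41785


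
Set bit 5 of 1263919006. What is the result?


1263919006 | (1 << 5) = 1263919006 | 32 = 1263919038

1263919038


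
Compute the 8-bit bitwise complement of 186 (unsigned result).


~0b10111010 = 0b1000101 = 69 (8-bit unsigned)

69


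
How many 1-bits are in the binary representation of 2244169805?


0b10000101110000110101000001001101 has 13 set bits

13


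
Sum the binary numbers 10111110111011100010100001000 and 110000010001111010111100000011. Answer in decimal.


10111110111011100010100001000 + 110000010001111010111100000011 = 1001000001001010111010000001011 = 1210414091

1210414091


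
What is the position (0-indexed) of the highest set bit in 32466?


0b111111011010010. Highest set bit at position 14

14


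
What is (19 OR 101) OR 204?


Step 1: 19 | 101 = 119
Step 2: 119 | 204 = 255

255


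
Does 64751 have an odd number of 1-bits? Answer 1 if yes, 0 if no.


0b1111110011101111 has 13 ones => parity 1

1


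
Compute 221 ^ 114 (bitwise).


0b11011101 ^ 0b1110010 = 0b10101111 = 175

175


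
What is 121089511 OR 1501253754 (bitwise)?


0b111001101111010110111100111 | 0b1011001011110110101000001111010 = 0b1011111011111111111110111111111 = 1602223615

1602223615


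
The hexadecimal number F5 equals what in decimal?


F5 hex = 245 decimal

245


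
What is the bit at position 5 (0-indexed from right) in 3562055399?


0b11010100010100001010011011100111, position 5 = 1

1


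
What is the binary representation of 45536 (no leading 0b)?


45536 = 1011000111100000 in binary

1011000111100000


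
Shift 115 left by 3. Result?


0b1110011 << 3 = 0b1110011000 = 920

920


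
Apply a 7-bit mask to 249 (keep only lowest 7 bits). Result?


249 & 127 = 121

121


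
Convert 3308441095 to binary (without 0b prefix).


3308441095 = 11000101001100101100111000000111 in binary

11000101001100101100111000000111


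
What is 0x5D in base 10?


5D hex = 93 decimal

93


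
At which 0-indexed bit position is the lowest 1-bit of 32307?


0b111111000110011. Lowest set bit at position 0

0


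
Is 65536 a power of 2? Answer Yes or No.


0b10000000000000000. Only one bit set => Yes

Yes


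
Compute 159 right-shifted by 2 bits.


0b10011111 >> 2 = 0b100111 = 39

39


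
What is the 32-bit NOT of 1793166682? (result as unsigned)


~0b1101010111000011000110101011010 = 0b10010101000111100111001010100101 = 2501800613 (32-bit unsigned)

2501800613


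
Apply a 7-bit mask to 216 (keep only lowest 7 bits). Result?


216 & 127 = 88

88


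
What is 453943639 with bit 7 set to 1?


453943639 | (1 << 7) = 453943639 | 128 = 453943767

453943767


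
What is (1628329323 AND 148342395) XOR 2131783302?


Step 1: 1628329323 & 148342395 = 394347
Step 2: 394347 ^ 2131783302 = 2132175597

2132175597


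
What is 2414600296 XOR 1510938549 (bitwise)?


0b10001111111010111110000001101000 ^ 0b1011010000011110001011110110101 = 0b11010101111001001111011111011101 = 3588552669

3588552669


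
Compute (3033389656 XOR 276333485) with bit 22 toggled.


Step 1: 3033389656 ^ 276333485 = 2763348469
Step 2: 2763348469 ^ (1 << 22) = 2763348469 ^ 4194304 = 2767542773

2767542773


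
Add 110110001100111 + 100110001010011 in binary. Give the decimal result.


110110001100111 + 100110001010011 = 1011100010111010 = 47290

47290


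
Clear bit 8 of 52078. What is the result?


52078 & ~(1 << 8) = 51822

51822


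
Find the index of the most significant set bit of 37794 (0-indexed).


0b1001001110100010. Highest set bit at position 15

15


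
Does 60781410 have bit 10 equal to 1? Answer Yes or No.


0b11100111110111001101100010, bit 10 = 0. No

No


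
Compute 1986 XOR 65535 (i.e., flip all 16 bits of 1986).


1986 ^ 65535 = 63549

63549


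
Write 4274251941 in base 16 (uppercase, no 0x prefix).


4274251941 = FEC3E8A5 hex

FEC3E8A5


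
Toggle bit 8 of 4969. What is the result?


4969 ^ (1 << 8) = 4969 ^ 256 = 4713

4713


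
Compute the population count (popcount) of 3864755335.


0b11100110010110110111110010000111 has 19 set bits

19


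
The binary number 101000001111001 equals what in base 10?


101000001111001 in decimal = 20601

20601


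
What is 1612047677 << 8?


0b1100000000101011110010100111101 << 8 = 0b110000000010101111001010011110100000000 = 412684205312

412684205312


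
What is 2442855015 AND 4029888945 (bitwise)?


0b10010001100110110000001001100111 & 0b11110000001100110011100110110001 = 0b10010000000100110000000000100001 = 2417164321

2417164321


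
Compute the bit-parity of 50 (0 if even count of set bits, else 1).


0b110010 has 3 ones => parity 1

1


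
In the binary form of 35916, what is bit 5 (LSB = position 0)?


0b1000110001001100, position 5 = 0

0


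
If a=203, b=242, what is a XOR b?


203 ^ 242 = 57

57


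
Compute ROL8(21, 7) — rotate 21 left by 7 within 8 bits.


Rotate 0b10101 left by 7 (8-bit) = 0b10001010 = 138

138


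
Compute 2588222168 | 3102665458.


0b10011010010001010010001011011000 | 0b10111000111011101110101011110010 = 0b10111010111011111110101011111010 = 3136285434

3136285434


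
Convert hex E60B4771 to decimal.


E60B4771 hex = 3859498865 decimal

3859498865


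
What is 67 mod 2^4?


67 & 15 = 3

3


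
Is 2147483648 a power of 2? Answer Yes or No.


0b10000000000000000000000000000000. Only one bit set => Yes

Yes


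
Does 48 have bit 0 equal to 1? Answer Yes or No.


0b110000, bit 0 = 0. No

No


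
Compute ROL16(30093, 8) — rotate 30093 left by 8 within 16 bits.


Rotate 0b111010110001101 left by 8 (16-bit) = 0b1000110101110101 = 36213

36213


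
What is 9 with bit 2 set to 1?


9 | (1 << 2) = 9 | 4 = 13

13


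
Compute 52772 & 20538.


0b1100111000100100 & 0b101000000111010 = 0b100000000100000 = 16416

16416


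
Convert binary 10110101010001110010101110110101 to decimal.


10110101010001110010101110110101 in decimal = 3041340341

3041340341


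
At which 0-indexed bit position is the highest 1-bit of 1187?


0b10010100011. Highest set bit at position 10

10


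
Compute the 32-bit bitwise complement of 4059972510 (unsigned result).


~0b11110001111111100100001110011110 = 0b1110000000011011110001100001 = 234994785 (32-bit unsigned)

234994785


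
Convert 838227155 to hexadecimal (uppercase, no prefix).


838227155 = 31F654D3 hex

31F654D3


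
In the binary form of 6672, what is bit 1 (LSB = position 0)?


0b1101000010000, position 1 = 0

0


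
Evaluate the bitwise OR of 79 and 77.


0b1001111 | 0b1001101 = 0b1001111 = 79

79


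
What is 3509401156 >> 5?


0b11010001001011010011011001000100 >> 5 = 0b110100010010110100110110010 = 109668786

109668786


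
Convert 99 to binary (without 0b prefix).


99 = 1100011 in binary

1100011


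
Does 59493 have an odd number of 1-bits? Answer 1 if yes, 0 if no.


0b1110100001100101 has 8 ones => parity 0

0


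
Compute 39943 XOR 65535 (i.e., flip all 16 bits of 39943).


39943 ^ 65535 = 25592

25592


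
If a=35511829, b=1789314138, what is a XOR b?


35511829 ^ 1789314138 = 1757092431

1757092431


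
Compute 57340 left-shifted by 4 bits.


0b1101111111111100 << 4 = 0b11011111111111000000 = 917440

917440


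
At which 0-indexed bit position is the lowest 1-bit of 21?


0b10101. Lowest set bit at position 0

0


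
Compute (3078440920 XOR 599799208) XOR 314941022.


Step 1: 3078440920 ^ 599799208 = 2495443568
Step 2: 2495443568 ^ 314941022 = 2256071726

2256071726


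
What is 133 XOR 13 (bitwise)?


0b10000101 ^ 0b1101 = 0b10001000 = 136

136


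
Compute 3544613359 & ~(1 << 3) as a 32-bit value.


3544613359 & ~(1 << 3) = 3544613351

3544613351


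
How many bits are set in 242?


0b11110010 has 5 set bits

5


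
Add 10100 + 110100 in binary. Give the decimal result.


10100 + 110100 = 1001000 = 72

72


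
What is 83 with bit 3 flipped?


83 ^ (1 << 3) = 83 ^ 8 = 91

91


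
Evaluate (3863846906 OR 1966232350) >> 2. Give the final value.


Step 1: 3863846906 | 1966232350 = 4152352766
Step 2: 4152352766 >> 2 = 1038088191

1038088191


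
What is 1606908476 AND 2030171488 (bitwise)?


0b1011111110001110111101000111100 & 0b1111001000000011111010101100000 = 0b1011001000000010111000000100000 = 1493266464

1493266464


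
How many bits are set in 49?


0b110001 has 3 set bits

3


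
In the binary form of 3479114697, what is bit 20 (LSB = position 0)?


0b11001111010111110001001111001001, position 20 = 1

1


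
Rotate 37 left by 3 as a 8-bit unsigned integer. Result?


Rotate 0b100101 left by 3 (8-bit) = 0b101001 = 41

41


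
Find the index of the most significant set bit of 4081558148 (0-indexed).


0b11110011010001111010001010000100. Highest set bit at position 31

31


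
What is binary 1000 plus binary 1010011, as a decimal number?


1000 + 1010011 = 1011011 = 91

91


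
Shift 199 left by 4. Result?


0b11000111 << 4 = 0b110001110000 = 3184

3184


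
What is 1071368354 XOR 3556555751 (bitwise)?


0b111111110110111100100010100010 ^ 0b11010011111111001011101111100111 = 0b11101100001001110111001101000101 = 3962008389

3962008389


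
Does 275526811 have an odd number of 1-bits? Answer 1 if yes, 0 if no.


0b10000011011000011010010011011 has 13 ones => parity 1

1


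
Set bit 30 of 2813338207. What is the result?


2813338207 | (1 << 30) = 2813338207 | 1073741824 = 3887080031

3887080031


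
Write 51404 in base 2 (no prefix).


51404 = 1100100011001100 in binary

1100100011001100


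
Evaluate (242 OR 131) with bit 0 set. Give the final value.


Step 1: 242 | 131 = 243
Step 2: 243 | (1 << 0) = 243 | 1 = 243

243


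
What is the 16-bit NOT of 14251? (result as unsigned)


~0b11011110101011 = 0b1100100001010100 = 51284 (16-bit unsigned)

51284


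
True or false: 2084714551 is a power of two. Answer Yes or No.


0b1111100010000100011100000110111. Multiple bits set => No

No


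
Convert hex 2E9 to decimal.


2E9 hex = 745 decimal

745


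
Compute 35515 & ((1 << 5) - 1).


35515 & 31 = 27

27


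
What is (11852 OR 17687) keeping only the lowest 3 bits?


Step 1: 11852 | 17687 = 28511
Step 2: 28511 & 7 = 7

7


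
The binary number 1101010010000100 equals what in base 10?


1101010010000100 in decimal = 54404

54404


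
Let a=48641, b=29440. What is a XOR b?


48641 ^ 29440 = 52481

52481


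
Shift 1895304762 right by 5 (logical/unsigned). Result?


0b1110000111110000000111000111010 >> 5 = 0b11100001111100000001110001 = 59228273

59228273


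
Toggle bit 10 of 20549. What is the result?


20549 ^ (1 << 10) = 20549 ^ 1024 = 21573

21573


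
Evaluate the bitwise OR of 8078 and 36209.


0b1111110001110 | 0b1000110101110001 = 0b1001111111111111 = 40959

40959


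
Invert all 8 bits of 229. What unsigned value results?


229 ^ 255 = 26

26


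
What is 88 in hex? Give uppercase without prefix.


88 = 58 hex

58


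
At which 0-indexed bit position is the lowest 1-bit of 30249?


0b111011000101001. Lowest set bit at position 0

0


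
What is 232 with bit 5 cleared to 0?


232 & ~(1 << 5) = 200

200


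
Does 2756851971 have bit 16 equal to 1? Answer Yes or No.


0b10100100010100100011100100000011, bit 16 = 0. No

No


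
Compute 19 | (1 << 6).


19 | (1 << 6) = 19 | 64 = 83

83


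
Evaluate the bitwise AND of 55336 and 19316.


0b1101100000101000 & 0b100101101110100 = 0b100100000100000 = 18464

18464


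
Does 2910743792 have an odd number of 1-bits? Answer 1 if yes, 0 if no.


0b10101101011111100110110011110000 has 19 ones => parity 1

1


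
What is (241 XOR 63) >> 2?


Step 1: 241 ^ 63 = 206
Step 2: 206 >> 2 = 51

51


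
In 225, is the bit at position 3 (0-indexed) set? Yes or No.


0b11100001, bit 3 = 0. No

No


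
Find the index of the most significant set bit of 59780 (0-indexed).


0b1110100110000100. Highest set bit at position 15

15


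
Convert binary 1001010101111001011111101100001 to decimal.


1001010101111001011111101100001 in decimal = 1253883745

1253883745


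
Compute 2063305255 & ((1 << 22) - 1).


2063305255 & 4194303 = 3901991

3901991


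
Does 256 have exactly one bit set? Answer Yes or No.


0b100000000. Only one bit set => Yes

Yes


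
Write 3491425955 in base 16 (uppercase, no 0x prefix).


3491425955 = D01AEEA3 hex

D01AEEA3


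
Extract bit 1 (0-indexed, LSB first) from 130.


0b10000010, position 1 = 1

1


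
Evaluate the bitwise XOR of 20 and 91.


0b10100 ^ 0b1011011 = 0b1001111 = 79

79


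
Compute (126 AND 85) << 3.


Step 1: 126 & 85 = 84
Step 2: 84 << 3 = 672

672


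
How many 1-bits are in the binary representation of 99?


0b1100011 has 4 set bits

4


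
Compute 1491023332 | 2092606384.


0b1011000110111110011010111100100 | 0b1111100101110101010001110110000 = 0b1111100111111111011011111110100 = 2097133556

2097133556


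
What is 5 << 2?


0b101 << 2 = 0b10100 = 20

20


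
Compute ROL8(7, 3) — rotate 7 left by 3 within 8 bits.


Rotate 0b111 left by 3 (8-bit) = 0b111000 = 56

56


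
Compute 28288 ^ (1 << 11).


28288 ^ (1 << 11) = 28288 ^ 2048 = 26240

26240


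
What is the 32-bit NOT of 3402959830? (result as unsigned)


~0b11001010110101010000101111010110 = 0b110101001010101111010000101001 = 892007465 (32-bit unsigned)

892007465


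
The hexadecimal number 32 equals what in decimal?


32 hex = 50 decimal

50


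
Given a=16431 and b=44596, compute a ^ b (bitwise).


16431 ^ 44596 = 60955

60955


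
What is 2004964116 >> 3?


0b1110111100000010101001100010100 >> 3 = 0b1110111100000010101001100010 = 250620514

250620514


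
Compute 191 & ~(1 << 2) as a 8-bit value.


191 & ~(1 << 2) = 187

187


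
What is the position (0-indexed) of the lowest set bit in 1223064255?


0b1001000111001100111101010111111. Lowest set bit at position 0

0


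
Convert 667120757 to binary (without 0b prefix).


667120757 = 100111110000110111010001110101 in binary

100111110000110111010001110101


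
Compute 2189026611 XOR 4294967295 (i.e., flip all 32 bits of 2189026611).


2189026611 ^ 4294967295 = 2105940684

2105940684


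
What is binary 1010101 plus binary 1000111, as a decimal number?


1010101 + 1000111 = 10011100 = 156

156


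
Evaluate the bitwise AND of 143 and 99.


0b10001111 & 0b1100011 = 0b11 = 3

3


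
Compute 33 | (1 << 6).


33 | (1 << 6) = 33 | 64 = 97

97


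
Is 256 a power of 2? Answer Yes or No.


0b100000000. Only one bit set => Yes

Yes


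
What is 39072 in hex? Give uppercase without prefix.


39072 = 98A0 hex

98A0


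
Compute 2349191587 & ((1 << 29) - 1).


2349191587 & 536870911 = 201707939

201707939


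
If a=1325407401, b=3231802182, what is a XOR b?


1325407401 ^ 3231802182 = 2409725935

2409725935


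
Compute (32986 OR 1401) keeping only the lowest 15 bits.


Step 1: 32986 | 1401 = 34299
Step 2: 34299 & 32767 = 1531

1531


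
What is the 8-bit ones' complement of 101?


101 ^ 255 = 154

154


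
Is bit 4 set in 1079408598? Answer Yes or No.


0b1000000010101100111011111010110, bit 4 = 1. Yes

Yes


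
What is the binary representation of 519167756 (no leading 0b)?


519167756 = 11110111100011101111100001100 in binary

11110111100011101111100001100


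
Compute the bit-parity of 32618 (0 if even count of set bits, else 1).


0b111111101101010 has 11 ones => parity 1

1


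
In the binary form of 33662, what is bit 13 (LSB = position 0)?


0b1000001101111110, position 13 = 0

0


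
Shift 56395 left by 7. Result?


0b1101110001001011 << 7 = 0b11011100010010110000000 = 7218560

7218560


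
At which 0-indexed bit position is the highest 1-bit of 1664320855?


0b1100011001100111000010101010111. Highest set bit at position 30

30


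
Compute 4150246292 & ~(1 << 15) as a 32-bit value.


4150246292 & ~(1 << 15) = 4150213524

4150213524


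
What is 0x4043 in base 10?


4043 hex = 16451 decimal

16451


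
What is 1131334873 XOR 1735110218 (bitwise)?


0b1000011011011101100110011011001 ^ 0b1100111011010111010111001001010 = 0b100100000001010110001010010011 = 604332691

604332691


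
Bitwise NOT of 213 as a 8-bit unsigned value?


~0b11010101 = 0b101010 = 42 (8-bit unsigned)

42


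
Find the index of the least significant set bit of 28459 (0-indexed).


0b110111100101011. Lowest set bit at position 0

0


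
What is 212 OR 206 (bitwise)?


0b11010100 | 0b11001110 = 0b11011110 = 222

222


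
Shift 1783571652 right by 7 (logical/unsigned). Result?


0b1101010010011110010010011000100 >> 7 = 0b110101001001111001001001 = 13934153

13934153


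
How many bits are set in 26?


0b11010 has 3 set bits

3


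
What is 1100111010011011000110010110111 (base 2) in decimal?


1100111010011011000110010110111 in decimal = 1733135543

1733135543


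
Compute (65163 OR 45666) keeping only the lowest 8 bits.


Step 1: 65163 | 45666 = 65259
Step 2: 65259 & 255 = 235

235


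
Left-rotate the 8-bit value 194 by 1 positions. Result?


Rotate 0b11000010 left by 1 (8-bit) = 0b10000101 = 133

133


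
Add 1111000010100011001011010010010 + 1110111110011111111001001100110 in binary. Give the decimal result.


1111000010100011001011010010010 + 1110111110011111111001001100110 = 11110000001000011000100011111000 = 4028729592

4028729592


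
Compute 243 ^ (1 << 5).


243 ^ (1 << 5) = 243 ^ 32 = 211

211


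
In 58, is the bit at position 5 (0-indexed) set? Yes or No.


0b111010, bit 5 = 1. Yes

Yes


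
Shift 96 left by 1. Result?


0b1100000 << 1 = 0b11000000 = 192

192


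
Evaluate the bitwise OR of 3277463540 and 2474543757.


0b11000011010110100001111111110100 | 0b10010011011111101000101010001101 = 0b11010011011111101001111111111101 = 3548291069

3548291069


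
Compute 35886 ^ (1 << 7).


35886 ^ (1 << 7) = 35886 ^ 128 = 36014

36014


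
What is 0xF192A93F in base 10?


F192A93F hex = 4052920639 decimal

4052920639
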